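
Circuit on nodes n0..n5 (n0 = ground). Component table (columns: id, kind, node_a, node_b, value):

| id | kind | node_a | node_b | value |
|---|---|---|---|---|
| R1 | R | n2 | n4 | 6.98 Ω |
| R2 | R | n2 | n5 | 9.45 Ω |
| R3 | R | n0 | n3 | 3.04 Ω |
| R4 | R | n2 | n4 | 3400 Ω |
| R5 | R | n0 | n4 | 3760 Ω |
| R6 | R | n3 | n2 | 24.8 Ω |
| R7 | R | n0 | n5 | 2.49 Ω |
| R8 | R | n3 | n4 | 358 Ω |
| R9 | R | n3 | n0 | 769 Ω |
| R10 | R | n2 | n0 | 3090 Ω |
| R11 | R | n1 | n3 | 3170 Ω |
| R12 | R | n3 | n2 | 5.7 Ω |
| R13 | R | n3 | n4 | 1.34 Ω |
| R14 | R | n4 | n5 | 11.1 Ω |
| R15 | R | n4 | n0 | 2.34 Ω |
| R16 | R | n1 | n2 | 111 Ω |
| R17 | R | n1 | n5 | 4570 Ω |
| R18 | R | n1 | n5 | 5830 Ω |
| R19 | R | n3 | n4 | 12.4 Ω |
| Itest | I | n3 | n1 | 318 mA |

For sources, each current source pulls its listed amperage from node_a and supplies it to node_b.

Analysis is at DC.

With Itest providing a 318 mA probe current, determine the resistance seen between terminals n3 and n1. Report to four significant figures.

R_eq = 105.1 Ω

Apply KCL at each of the 5 non-ground nodes and solve the resulting linear system.
Node n1: branches {R11, R16, R17, R18, Itest} → V_1 = 33.28
Node n2: branches {R1, R2, R4, R6, R10, R12, R16} → V_2 = 0.5938
Node n3: branches {R3, R6, R8, R9, R11, R12, R13, R19, Itest} → V_3 = -0.1374
Node n4: branches {R1, R4, R5, R8, R13, R14, R15, R19} → V_4 = -0.01175
Node n5: branches {R2, R7, R14, R17, R18} → V_5 = 0.1251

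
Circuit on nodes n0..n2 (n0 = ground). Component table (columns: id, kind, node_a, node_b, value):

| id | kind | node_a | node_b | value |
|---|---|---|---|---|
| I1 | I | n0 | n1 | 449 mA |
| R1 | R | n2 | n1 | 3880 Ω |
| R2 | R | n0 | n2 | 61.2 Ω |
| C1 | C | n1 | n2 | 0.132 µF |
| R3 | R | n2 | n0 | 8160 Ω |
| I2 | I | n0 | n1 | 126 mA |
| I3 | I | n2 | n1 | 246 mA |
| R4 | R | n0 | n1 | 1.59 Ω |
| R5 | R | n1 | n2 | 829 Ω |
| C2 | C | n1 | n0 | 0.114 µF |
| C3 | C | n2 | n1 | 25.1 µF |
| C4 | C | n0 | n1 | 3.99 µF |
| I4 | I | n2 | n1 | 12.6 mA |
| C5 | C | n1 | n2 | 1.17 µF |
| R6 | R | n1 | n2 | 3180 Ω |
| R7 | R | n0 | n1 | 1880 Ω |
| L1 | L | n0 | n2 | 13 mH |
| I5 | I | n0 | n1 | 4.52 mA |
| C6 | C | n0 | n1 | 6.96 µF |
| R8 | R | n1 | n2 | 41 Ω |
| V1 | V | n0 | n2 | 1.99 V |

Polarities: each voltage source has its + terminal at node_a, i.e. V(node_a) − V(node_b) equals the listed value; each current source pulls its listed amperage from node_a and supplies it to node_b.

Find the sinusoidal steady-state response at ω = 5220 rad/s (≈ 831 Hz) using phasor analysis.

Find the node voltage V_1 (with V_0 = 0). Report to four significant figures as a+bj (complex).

0.9864-0.7125j V

Apply KCL at each of the 2 non-ground nodes and solve the resulting linear system.
Node n1: branches {I1, R1, C1, I2, I3, R4, R5, C2, C3, C4, I4, C5, R6, R7, I5, C6, R8} → V_1 = 0.9864-0.7125j
Node n2: branches {R1, R2, C1, R3, I3, R5, C3, I4, C5, R6, L1, R8, V1} → V_2 = -1.990+0.000j
Source currents: i(V1)=0.04975-0.3622j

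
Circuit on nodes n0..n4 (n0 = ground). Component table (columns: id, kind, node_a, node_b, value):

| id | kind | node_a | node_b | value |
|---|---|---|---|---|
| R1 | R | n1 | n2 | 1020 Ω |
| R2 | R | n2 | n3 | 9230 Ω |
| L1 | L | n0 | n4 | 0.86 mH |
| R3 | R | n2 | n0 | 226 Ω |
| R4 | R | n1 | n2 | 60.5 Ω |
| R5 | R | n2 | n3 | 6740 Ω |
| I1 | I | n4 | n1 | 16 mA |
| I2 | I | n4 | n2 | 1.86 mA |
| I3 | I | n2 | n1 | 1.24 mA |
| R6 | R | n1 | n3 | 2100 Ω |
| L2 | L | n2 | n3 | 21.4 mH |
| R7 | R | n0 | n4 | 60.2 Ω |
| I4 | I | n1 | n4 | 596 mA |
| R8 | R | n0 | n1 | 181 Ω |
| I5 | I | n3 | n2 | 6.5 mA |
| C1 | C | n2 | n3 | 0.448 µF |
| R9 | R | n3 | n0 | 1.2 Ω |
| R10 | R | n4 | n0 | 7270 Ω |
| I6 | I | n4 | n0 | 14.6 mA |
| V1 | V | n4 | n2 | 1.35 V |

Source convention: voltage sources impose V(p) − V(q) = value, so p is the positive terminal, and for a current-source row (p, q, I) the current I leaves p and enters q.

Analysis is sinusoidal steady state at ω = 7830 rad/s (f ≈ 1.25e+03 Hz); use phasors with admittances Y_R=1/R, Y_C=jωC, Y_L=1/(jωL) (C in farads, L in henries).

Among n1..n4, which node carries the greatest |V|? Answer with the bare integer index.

1

Element admittances at ω=7830 rad/s:
  Y(R1) = 0.0009804+0.000j S between n1,n2
  Y(R2) = 0.0001083+0.000j S between n2,n3
  Y(L1) = 0.000-0.1485j S between n0,n4
  Y(R3) = 0.004425+0.000j S between n2,n0
  Y(R4) = 0.01653+0.000j S between n1,n2
  Y(R5) = 0.0001484+0.000j S between n2,n3
  I1: injects 0.016 A into n1 (from n4)
  I2: injects 0.00186 A into n2 (from n4)
  I3: injects 0.00124 A into n1 (from n2)
  Y(R6) = 0.0004762+0.000j S between n1,n3
  Y(L2) = 0.000-0.005968j S between n2,n3
  Y(R7) = 0.01661+0.000j S between n0,n4
  I4: injects 0.596 A into n4 (from n1)
  Y(R8) = 0.005525+0.000j S between n0,n1
  I5: injects 0.0065 A into n2 (from n3)
  Y(C1) = 0.000+0.003508j S between n2,n3
  Y(R9) = 0.8333+0.000j S between n3,n0
  Y(R10) = 0.0001376+0.000j S between n4,n0
  I6: injects 0.0146 A into n0 (from n4)
  V1: constraint V(n4)−V(n2) = 1.35
Assemble and solve the 5×5 MNA system:
  V(n1)=-25.48+0.7257j  V(n2)=-1.161+0.9743j  V(n3)=-0.01984+0.004081j  V(n4)=0.1888+0.9743j
  i(V1)=0.4157+0.01172j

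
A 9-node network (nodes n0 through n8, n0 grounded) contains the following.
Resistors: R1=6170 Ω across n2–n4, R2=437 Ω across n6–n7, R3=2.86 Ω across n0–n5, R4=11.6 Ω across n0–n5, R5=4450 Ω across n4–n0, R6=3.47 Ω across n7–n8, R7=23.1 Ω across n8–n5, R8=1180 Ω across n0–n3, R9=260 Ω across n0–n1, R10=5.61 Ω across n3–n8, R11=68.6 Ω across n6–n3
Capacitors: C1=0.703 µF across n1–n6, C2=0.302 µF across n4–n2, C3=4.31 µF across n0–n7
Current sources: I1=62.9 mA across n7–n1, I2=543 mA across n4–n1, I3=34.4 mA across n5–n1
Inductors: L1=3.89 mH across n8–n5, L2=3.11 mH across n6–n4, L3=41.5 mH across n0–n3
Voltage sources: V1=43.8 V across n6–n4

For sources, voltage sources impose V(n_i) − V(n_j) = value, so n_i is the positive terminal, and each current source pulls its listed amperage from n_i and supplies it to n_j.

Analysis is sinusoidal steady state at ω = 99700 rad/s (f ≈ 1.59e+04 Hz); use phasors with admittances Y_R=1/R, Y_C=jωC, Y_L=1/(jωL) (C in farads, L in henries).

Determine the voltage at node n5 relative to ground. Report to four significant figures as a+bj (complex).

MNA unknowns: 8 node voltages V₁..V_8 plus 1 source current (V1)
R1: Y=0.0001621+0.000j on G[2,4]
R2: Y=0.002288+0.000j on G[6,7]
R3: Y=0.3497+0.000j on G[0,5]
R4: Y=0.08621+0.000j on G[0,5]
R5: Y=0.0002247+0.000j on G[4,0]
R6: Y=0.2882+0.000j on G[7,8]
R7: Y=0.04329+0.000j on G[8,5]
R8: Y=0.0008475+0.000j on G[0,3]
C1: Y=0.000+0.07009j on G[1,6]
I1: z[7]−=0.0629, z[1]+=0.0629
R9: Y=0.003846+0.000j on G[0,1]
C2: Y=0.000+0.03011j on G[4,2]
L1: Y=0.000-0.002578j on G[8,5]
L2: Y=0.000-0.003225j on G[6,4]
I2: z[4]−=0.543, z[1]+=0.543
R10: Y=0.1783+0.000j on G[3,8]
I3: z[5]−=0.0344, z[1]+=0.0344
C3: Y=0.000+0.4297j on G[0,7]
L3: Y=0.000-0.0002417j on G[0,3]
R11: Y=0.01458+0.000j on G[6,3]
V1: row V6−V4=43.8, i_V1 at 6,4
solve → V1=5.893-7.065j, V2=-38.29+1.747j, V3=0.6497+0.1861j, V4=-38.29+1.747j, V5=-0.04837+0.003645j, V6=5.505+1.747j, V7=0.05863-0.01496j, V8=0.2560+0.05847j
aux → i_V1=0.5344+0.1417j

-0.04837+0.003645j V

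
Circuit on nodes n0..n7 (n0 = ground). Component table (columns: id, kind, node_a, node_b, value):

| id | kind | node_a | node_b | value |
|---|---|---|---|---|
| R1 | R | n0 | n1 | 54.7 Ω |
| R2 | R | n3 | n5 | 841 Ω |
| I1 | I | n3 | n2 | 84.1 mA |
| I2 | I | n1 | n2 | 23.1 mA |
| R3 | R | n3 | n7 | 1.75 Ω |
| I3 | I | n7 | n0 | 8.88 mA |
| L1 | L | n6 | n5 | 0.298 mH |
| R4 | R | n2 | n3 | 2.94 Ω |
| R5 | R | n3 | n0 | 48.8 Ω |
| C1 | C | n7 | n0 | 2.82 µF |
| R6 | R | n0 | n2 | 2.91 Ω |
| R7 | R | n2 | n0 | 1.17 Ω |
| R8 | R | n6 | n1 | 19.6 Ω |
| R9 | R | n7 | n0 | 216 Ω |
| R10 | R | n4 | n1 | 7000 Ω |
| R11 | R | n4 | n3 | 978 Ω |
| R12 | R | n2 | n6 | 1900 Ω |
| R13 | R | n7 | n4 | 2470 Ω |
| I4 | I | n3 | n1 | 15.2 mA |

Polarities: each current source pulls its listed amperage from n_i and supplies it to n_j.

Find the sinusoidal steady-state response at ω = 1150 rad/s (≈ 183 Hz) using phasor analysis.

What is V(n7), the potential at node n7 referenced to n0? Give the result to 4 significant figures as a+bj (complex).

-0.3047+0.005053j V

Element admittances at ω=1150 rad/s:
  Y(R1) = 0.01828+0.000j S between n0,n1
  Y(R2) = 0.001189+0.000j S between n3,n5
  I1: injects 0.0841 A into n2 (from n3)
  I2: injects 0.0231 A into n2 (from n1)
  Y(R3) = 0.5714+0.000j S between n3,n7
  I3: injects 0.00888 A into n0 (from n7)
  Y(L1) = 0.000-2.918j S between n6,n5
  Y(R4) = 0.3401+0.000j S between n2,n3
  Y(R5) = 0.02049+0.000j S between n3,n0
  Y(C1) = 0.000+0.003243j S between n7,n0
  Y(R6) = 0.3436+0.000j S between n0,n2
  Y(R7) = 0.8547+0.000j S between n2,n0
  Y(R8) = 0.05102+0.000j S between n6,n1
  Y(R9) = 0.004630+0.000j S between n7,n0
  Y(R10) = 0.0001429+0.000j S between n4,n1
  Y(R11) = 0.001022+0.000j S between n4,n3
  Y(R12) = 0.0005263+0.000j S between n2,n6
  Y(R13) = 0.0004049+0.000j S between n7,n4
  I4: injects 0.0152 A into n1 (from n3)
Assemble and solve the 7×7 MNA system:
  V(n1)=-0.4121+0.0002340j  V(n2)=0.005055+0.0007440j  V(n3)=-0.2917+0.003366j  V(n4)=-0.3060+0.003516j  V(n5)=-0.4052+0.0003549j  V(n6)=-0.4052+0.0003087j  V(n7)=-0.3047+0.005053j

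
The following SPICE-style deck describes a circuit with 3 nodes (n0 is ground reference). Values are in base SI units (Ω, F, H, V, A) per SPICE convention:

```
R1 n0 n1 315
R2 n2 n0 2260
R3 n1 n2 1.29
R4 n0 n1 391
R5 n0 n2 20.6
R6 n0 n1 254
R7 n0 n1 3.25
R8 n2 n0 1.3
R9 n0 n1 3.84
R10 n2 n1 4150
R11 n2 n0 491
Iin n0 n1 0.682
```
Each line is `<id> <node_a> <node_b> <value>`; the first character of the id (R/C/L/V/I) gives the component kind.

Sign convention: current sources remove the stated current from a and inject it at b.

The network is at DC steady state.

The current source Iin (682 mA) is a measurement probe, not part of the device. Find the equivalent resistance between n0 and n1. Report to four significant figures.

MNA unknowns: 2 node voltages V₁..V_2
R1: Y=0.003175 on G[0,1]
R2: Y=0.0004425 on G[2,0]
R3: Y=0.7752 on G[1,2]
R4: Y=0.002558 on G[0,1]
R5: Y=0.04854 on G[0,2]
R6: Y=0.003937 on G[0,1]
R7: Y=0.3077 on G[0,1]
R8: Y=0.7692 on G[2,0]
R9: Y=0.2604 on G[0,1]
R10: Y=0.0002410 on G[2,1]
R11: Y=0.002037 on G[2,0]
Iin: z[0]−=0.682, z[1]+=0.682
solve → V1=0.6985, V2=0.3394

R_eq = 1.024 Ω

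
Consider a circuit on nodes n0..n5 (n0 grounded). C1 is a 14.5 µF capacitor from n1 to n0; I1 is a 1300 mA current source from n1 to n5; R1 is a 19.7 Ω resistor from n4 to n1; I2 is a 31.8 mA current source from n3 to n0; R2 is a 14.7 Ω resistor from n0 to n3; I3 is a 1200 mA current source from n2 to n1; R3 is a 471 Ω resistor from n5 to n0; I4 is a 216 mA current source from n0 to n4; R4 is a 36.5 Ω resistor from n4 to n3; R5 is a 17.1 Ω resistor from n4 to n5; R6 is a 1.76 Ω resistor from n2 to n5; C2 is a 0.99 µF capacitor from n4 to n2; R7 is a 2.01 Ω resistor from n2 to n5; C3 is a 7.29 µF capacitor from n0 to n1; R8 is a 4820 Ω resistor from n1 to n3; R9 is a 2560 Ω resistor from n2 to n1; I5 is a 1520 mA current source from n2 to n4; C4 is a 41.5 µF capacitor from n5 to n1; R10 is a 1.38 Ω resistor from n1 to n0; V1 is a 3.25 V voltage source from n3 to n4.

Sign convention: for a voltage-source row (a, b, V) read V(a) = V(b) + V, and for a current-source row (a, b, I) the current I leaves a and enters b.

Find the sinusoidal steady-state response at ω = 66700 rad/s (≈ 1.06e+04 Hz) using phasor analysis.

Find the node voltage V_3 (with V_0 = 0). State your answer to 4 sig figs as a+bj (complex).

MNA unknowns: 5 node voltages V₁..V_5 plus 1 source current (V1)
C1: Y=0.000+0.9671j on G[1,0]
I1: z[1]−=1.3, z[5]+=1.3
R1: Y=0.05076+0.000j on G[4,1]
I2: z[3]−=0.0318, z[0]+=0.0318
R2: Y=0.06803+0.000j on G[0,3]
I3: z[2]−=1.2, z[1]+=1.2
R3: Y=0.002123+0.000j on G[5,0]
I4: z[0]−=0.216, z[4]+=0.216
R4: Y=0.02740+0.000j on G[4,3]
R5: Y=0.05848+0.000j on G[4,5]
R6: Y=0.5682+0.000j on G[2,5]
C2: Y=0.000+0.06603j on G[4,2]
R7: Y=0.4975+0.000j on G[2,5]
C3: Y=0.000+0.4862j on G[0,1]
R8: Y=0.0002075+0.000j on G[1,3]
R9: Y=0.0003906+0.000j on G[2,1]
I5: z[2]−=1.52, z[4]+=1.52
C4: Y=0.000+2.768j on G[5,1]
R10: Y=0.7246+0.000j on G[1,0]
V1: row V3−V4=3.25, i_V1 at 3,4
solve → V1=-0.02389+0.3327j, V2=-2.178+1.160j, V3=10.07-3.052j, V4=6.816-3.052j, V5=0.1129+0.6033j
aux → i_V1=-0.8077+0.2083j

10.07-3.052j V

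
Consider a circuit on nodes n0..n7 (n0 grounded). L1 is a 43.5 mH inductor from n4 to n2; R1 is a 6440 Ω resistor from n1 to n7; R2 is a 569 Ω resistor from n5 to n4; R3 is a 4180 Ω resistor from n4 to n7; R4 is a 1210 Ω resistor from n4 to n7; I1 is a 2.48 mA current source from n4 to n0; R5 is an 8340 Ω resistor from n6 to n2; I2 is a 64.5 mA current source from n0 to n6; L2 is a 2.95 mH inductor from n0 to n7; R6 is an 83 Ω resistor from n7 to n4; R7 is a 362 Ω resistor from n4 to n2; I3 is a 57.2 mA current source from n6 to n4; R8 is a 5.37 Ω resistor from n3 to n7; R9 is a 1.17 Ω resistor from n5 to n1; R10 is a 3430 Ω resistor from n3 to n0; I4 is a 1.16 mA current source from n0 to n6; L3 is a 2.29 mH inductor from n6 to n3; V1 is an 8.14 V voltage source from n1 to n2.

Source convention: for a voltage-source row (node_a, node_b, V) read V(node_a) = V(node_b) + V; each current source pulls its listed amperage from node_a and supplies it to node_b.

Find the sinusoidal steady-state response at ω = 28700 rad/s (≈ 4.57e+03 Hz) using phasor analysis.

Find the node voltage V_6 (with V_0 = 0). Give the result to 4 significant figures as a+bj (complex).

Apply KCL at each of the 7 non-ground nodes and solve the resulting linear system.
Node n1: branches {R1, R9, V1} → V_1 = 8.951+4.808j
Node n2: branches {L1, R5, R7, V1} → V_2 = 0.8113+4.808j
Node n3: branches {R8, R10, L3} → V_3 = 0.1773+5.336j
Node n4: branches {L1, R2, R3, R4, I1, R6, R7, I3} → V_4 = 4.194+5.361j
Node n5: branches {R2, R9} → V_5 = 8.942+4.810j
Node n6: branches {R5, I2, I3, I4, L3} → V_6 = 0.1858+5.897j
Node n7: branches {R1, R3, R4, L2, R6, R8} → V_7 = 0.1317+5.345j
Source currents: i(V1)=-0.009713+0.001053j

0.1858+5.897j V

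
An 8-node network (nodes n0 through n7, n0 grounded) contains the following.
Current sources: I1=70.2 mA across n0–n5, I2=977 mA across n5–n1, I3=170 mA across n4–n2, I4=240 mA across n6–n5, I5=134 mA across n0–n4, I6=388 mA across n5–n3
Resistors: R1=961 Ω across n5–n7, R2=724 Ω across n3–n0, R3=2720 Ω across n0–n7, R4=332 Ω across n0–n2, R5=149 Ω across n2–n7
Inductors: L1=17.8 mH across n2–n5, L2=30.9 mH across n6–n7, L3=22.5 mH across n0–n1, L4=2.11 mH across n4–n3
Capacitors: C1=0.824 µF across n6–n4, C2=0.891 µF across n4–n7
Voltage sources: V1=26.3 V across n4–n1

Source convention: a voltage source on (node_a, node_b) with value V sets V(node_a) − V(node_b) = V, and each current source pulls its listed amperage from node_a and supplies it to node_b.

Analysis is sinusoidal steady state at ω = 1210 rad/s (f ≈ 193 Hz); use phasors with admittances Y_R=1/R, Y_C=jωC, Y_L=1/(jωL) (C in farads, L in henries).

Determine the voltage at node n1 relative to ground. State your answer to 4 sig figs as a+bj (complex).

Element admittances at ω=1210 rad/s:
  I1: injects 0.0702 A into n5 (from n0)
  Y(R1) = 0.001041+0.000j S between n5,n7
  I2: injects 0.977 A into n1 (from n5)
  Y(L1) = 0.000-0.04643j S between n2,n5
  Y(R2) = 0.001381+0.000j S between n3,n0
  Y(R3) = 0.0003676+0.000j S between n0,n7
  Y(C1) = 0.000+0.0009970j S between n6,n4
  Y(L2) = 0.000-0.02675j S between n6,n7
  Y(R4) = 0.003012+0.000j S between n0,n2
  Y(C2) = 0.000+0.001078j S between n4,n7
  Y(R5) = 0.006711+0.000j S between n2,n7
  Y(L3) = 0.000-0.03673j S between n0,n1
  Y(L4) = 0.000-0.3917j S between n4,n3
  I3: injects 0.17 A into n2 (from n4)
  I4: injects 0.24 A into n5 (from n6)
  I5: injects 0.134 A into n4 (from n0)
  I6: injects 0.388 A into n3 (from n5)
  V1: constraint V(n4)−V(n1) = 26.3
Assemble and solve the 8×8 MNA system:
  V(n1)=15.01+24.74j  V(n2)=-228.1+146.8j  V(n3)=41.40+25.58j  V(n4)=41.31+24.74j  V(n5)=-229.8+124.7j  V(n6)=-212.3+198.4j  V(n7)=-202.9+200.9j
  i(V1)=-0.06828-0.5515j

15.01+24.74j V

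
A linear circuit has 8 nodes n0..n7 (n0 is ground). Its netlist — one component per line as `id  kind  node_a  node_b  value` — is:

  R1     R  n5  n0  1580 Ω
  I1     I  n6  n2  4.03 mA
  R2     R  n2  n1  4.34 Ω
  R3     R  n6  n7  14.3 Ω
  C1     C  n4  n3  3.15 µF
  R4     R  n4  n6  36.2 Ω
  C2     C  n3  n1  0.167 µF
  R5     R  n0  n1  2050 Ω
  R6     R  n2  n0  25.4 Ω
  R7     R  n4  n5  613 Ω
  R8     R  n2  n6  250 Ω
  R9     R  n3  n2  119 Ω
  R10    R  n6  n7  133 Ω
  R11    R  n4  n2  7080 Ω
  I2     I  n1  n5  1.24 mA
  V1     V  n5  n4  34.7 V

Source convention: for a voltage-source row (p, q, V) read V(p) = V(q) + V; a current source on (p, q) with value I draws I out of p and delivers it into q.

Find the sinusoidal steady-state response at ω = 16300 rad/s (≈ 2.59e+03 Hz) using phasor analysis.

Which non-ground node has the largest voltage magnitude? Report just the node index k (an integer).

5

Apply KCL at each of the 7 non-ground nodes and solve the resulting linear system.
Node n1: branches {R2, C2, R5, I2} → V_1 = -0.5212-0.03020j
Node n2: branches {I1, R2, R6, R8, R9, R11} → V_2 = -0.5133-0.009019j
Node n3: branches {C1, C2, R9} → V_3 = -2.319+0.2727j
Node n4: branches {C1, R4, R7, R11, V1} → V_4 = -2.368+0.5843j
Node n5: branches {R1, R7, I2, V1} → V_5 = 32.33+0.5843j
Node n6: branches {I1, R3, R4, R8, R10} → V_6 = -2.261+0.5093j
Node n7: branches {R3, R10} → V_7 = -2.261+0.5093j
Source currents: i(V1)=-0.07583-0.0003698j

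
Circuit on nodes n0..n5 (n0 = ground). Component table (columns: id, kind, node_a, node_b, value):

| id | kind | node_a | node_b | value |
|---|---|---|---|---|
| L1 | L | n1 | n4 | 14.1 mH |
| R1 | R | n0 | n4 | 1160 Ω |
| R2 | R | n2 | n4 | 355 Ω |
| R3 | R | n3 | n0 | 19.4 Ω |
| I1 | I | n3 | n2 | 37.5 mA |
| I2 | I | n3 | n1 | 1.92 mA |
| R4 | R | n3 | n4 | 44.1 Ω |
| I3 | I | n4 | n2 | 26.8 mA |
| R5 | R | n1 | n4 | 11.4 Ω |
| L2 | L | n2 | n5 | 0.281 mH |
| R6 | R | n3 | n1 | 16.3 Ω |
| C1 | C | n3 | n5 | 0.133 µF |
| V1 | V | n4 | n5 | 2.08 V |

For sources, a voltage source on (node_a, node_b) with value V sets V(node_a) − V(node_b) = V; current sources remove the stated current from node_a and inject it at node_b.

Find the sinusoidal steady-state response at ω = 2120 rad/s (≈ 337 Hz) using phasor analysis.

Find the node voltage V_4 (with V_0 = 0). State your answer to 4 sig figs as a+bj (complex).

0.6202+0.05887j V

Element admittances at ω=2120 rad/s:
  Y(L1) = 0.000-0.03345j S between n1,n4
  Y(R1) = 0.0008621+0.000j S between n0,n4
  Y(R2) = 0.002817+0.000j S between n2,n4
  Y(R3) = 0.05155+0.000j S between n3,n0
  I1: injects 0.0375 A into n2 (from n3)
  I2: injects 0.00192 A into n1 (from n3)
  Y(R4) = 0.02268+0.000j S between n3,n4
  I3: injects 0.0268 A into n2 (from n4)
  Y(R5) = 0.08772+0.000j S between n1,n4
  Y(L2) = 0.000-1.679j S between n2,n5
  Y(R6) = 0.06135+0.000j S between n3,n1
  Y(C1) = 0.000+0.0002820j S between n3,n5
  V1: constraint V(n4)−V(n5) = 2.08
Assemble and solve the 6×6 MNA system:
  V(n1)=0.3907-0.01728j  V(n2)=-1.460+0.1007j  V(n3)=-0.01037-0.0009846j  V(n4)=0.6202+0.05887j  V(n5)=-1.460+0.05887j
  i(V1)=-0.07018-0.0002909j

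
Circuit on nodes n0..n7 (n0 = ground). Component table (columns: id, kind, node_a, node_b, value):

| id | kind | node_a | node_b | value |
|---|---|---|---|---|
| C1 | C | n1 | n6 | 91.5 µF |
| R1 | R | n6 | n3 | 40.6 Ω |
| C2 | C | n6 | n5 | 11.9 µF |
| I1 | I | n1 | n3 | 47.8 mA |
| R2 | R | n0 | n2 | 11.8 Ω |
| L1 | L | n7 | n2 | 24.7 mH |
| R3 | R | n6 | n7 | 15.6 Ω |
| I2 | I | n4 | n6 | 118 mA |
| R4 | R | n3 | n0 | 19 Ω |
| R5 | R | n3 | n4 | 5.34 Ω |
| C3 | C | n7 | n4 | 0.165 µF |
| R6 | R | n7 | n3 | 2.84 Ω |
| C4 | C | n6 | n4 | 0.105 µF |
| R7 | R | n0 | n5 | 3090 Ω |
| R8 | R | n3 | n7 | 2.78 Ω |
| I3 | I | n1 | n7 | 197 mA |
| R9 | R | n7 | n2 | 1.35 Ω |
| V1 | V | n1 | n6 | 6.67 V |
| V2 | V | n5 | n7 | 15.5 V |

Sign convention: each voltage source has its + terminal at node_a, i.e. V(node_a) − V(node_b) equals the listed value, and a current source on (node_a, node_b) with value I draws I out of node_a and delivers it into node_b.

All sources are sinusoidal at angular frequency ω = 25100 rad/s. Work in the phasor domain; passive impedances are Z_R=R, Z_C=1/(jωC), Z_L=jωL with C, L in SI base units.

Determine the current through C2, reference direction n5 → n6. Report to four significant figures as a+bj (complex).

1.353+0.4351j A

Apply KCL at each of the 7 non-ground nodes and solve the resulting linear system.
Node n1: branches {C1, I1, I3, V1} → V_1 = 20.53+4.451j
Node n2: branches {R2, L1, R9} → V_2 = -0.1630-0.07193j
Node n3: branches {R1, I1, R4, R5, R6, R8} → V_3 = 0.1682+0.1163j
Node n4: branches {I2, R5, C3, C4} → V_4 = -0.5110+0.3259j
Node n5: branches {C2, R7, V2} → V_5 = 15.32-0.08020j
Node n6: branches {C1, R1, C2, R3, I2, C4, V1} → V_6 = 13.86+4.451j
Node n7: branches {L1, R3, C3, R6, R8, I3, R9, V2} → V_7 = -0.1816-0.08020j
Source currents: i(V1)=-0.2448-15.32j, i(V2)=-1.358-0.4351j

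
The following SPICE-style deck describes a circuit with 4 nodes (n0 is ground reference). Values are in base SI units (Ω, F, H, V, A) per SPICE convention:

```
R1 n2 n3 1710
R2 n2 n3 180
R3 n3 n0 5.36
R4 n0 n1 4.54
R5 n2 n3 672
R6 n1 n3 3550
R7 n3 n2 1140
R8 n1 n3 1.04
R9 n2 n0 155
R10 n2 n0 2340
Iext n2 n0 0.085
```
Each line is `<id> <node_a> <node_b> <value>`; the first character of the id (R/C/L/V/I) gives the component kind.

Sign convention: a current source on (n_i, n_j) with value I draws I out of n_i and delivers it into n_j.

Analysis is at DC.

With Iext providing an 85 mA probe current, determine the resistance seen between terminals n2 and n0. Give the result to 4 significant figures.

Element admittances at DC:
  Y(R1) = 0.0005848 S between n2,n3
  Y(R2) = 0.005556 S between n2,n3
  Y(R3) = 0.1866 S between n3,n0
  Y(R4) = 0.2203 S between n0,n1
  Y(R5) = 0.001488 S between n2,n3
  Y(R6) = 0.0002817 S between n1,n3
  Y(R7) = 0.0008772 S between n3,n2
  Y(R8) = 0.9615 S between n1,n3
  Y(R9) = 0.006452 S between n2,n0
  Y(R10) = 0.0004274 S between n2,n0
  Iext: injects 0.085 A into n0 (from n2)
Assemble and solve the 3×3 MNA system:
  V(n1)=-0.1035  V(n2)=-5.595  V(n3)=-0.1272

R_eq = 65.83 Ω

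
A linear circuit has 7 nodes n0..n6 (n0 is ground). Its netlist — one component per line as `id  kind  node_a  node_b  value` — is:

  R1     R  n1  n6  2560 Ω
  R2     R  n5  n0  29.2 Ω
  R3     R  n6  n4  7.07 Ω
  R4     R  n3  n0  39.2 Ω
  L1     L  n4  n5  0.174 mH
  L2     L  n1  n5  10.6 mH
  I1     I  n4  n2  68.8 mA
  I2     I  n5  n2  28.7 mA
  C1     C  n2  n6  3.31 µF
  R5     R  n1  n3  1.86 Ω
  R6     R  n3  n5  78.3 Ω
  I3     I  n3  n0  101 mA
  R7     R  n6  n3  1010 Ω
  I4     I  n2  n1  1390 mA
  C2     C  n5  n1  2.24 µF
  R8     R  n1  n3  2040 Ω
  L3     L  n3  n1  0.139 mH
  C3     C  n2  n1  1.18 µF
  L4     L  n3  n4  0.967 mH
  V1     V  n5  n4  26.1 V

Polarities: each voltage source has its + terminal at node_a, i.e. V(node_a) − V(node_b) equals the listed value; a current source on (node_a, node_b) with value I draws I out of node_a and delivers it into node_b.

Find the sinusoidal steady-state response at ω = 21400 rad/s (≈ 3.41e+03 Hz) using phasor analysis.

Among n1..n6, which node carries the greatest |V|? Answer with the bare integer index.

6

Apply KCL at each of the 6 non-ground nodes and solve the resulting linear system.
Node n1: branches {R1, L2, R5, I4, C2, R8, L3, C3} → V_1 = 16.03+0.3358j
Node n2: branches {I1, I2, C1, I4, C3} → V_2 = -28.19+17.89j
Node n3: branches {R4, R5, R6, I3, R7, R8, L3, L4} → V_3 = 12.70+2.626j
Node n4: branches {R3, L1, I1, L4, V1} → V_4 = -38.51-1.956j
Node n5: branches {R2, L1, L2, I2, R6, C2, V1} → V_5 = -12.41-1.956j
Node n6: branches {R1, R3, C1, R7} → V_6 = -43.95+5.900j
Source currents: i(V1)=0.6171+8.373j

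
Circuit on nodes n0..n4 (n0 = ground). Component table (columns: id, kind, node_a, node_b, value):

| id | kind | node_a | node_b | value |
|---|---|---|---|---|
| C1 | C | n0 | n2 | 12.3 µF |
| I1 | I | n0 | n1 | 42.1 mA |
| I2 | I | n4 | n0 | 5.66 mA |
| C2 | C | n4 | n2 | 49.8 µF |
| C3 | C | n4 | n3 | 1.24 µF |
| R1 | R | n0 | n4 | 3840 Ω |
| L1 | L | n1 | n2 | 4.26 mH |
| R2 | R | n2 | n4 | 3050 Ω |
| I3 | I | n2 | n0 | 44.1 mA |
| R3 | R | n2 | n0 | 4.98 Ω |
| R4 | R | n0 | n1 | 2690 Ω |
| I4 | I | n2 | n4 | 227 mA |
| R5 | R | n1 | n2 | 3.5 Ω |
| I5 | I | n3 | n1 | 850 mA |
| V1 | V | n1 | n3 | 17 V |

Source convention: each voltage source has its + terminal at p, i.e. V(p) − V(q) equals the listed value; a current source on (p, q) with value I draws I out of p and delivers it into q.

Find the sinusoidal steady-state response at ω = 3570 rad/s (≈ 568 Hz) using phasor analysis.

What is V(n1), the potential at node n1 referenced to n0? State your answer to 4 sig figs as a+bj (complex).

MNA unknowns: 4 node voltages V₁..V_4 plus 1 source current (V1)
C1: Y=0.000+0.04391j on G[0,2]
I1: z[0]−=0.0421, z[1]+=0.0421
I2: z[4]−=0.00566, z[0]+=0.00566
C2: Y=0.000+0.1778j on G[4,2]
C3: Y=0.000+0.004427j on G[4,3]
R1: Y=0.0002604+0.000j on G[0,4]
L1: Y=0.000-0.06575j on G[1,2]
R2: Y=0.0003279+0.000j on G[2,4]
I3: z[2]−=0.0441, z[0]+=0.0441
R3: Y=0.2008+0.000j on G[2,0]
R4: Y=0.0003717+0.000j on G[0,1]
I4: z[2]−=0.227, z[4]+=0.227
R5: Y=0.2857+0.000j on G[1,2]
I5: z[3]−=0.85, z[1]+=0.85
V1: row V1−V3=17, i_V1 at 1,3
solve → V1=0.07024+0.2883j, V2=-0.03577+0.008845j, V3=-16.93+0.2883j, V4=-0.4423-1.200j
aux → i_V1=0.8434-0.07299j

0.07024+0.2883j V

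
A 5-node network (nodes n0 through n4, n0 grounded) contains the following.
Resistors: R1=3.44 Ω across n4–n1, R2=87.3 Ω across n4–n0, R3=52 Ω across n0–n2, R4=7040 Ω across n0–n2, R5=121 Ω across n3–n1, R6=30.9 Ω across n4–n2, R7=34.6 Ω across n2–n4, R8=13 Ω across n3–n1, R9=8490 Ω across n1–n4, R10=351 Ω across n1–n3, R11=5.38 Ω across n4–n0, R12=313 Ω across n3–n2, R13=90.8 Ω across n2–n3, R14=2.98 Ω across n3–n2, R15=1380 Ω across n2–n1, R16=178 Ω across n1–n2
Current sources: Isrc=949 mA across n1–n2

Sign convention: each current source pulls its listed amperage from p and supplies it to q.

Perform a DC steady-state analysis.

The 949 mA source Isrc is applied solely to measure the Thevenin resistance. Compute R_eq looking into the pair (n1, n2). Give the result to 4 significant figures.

R_eq = 7.208 Ω

Apply KCL at each of the 4 non-ground nodes and solve the resulting linear system.
Node n1: branches {R1, R5, R8, R9, R10, R15, R16, Isrc} → V_1 = -1.941
Node n2: branches {R3, R4, R6, R7, R12, R13, R14, R15, R16, Isrc} → V_2 = 4.899
Node n3: branches {R5, R8, R10, R12, R13, R14} → V_3 = 3.524
Node n4: branches {R1, R2, R6, R7, R9, R11} → V_4 = -0.4810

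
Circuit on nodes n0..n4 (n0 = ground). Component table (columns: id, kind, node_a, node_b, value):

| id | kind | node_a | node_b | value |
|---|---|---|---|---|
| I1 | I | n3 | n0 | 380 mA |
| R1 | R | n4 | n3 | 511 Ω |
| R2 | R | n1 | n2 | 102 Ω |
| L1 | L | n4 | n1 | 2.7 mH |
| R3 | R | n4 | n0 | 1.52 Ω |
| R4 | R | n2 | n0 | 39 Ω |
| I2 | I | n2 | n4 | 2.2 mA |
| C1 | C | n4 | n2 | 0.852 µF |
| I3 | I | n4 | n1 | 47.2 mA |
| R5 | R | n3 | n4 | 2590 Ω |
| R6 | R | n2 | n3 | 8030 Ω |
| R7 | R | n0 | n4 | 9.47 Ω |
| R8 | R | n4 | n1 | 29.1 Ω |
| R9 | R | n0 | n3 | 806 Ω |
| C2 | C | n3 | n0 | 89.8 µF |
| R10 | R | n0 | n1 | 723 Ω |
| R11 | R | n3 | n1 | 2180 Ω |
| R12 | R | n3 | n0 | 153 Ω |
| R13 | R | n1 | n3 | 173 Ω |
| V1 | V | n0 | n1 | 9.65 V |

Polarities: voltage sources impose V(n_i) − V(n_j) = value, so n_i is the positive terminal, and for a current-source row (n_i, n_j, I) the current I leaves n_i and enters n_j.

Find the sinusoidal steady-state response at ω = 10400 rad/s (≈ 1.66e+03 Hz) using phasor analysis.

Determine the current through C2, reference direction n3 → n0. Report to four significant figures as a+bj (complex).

-0.4416-0.006824j A

Element admittances at ω=10400 rad/s:
  I1: injects 0.38 A into n0 (from n3)
  Y(R1) = 0.001957+0.000j S between n4,n3
  Y(R2) = 0.009804+0.000j S between n1,n2
  Y(L1) = 0.000-0.03561j S between n4,n1
  Y(R3) = 0.6579+0.000j S between n4,n0
  Y(R4) = 0.02564+0.000j S between n2,n0
  I2: injects 0.0022 A into n4 (from n2)
  Y(C1) = 0.000+0.008861j S between n4,n2
  I3: injects 0.0472 A into n1 (from n4)
  Y(R5) = 0.0003861+0.000j S between n3,n4
  Y(R6) = 0.0001245+0.000j S between n2,n3
  Y(R7) = 0.1056+0.000j S between n0,n4
  Y(R8) = 0.03436+0.000j S between n4,n1
  Y(R9) = 0.001241+0.000j S between n0,n3
  Y(C2) = 0.000+0.9339j S between n3,n0
  Y(R10) = 0.001383+0.000j S between n0,n1
  Y(R11) = 0.0004587+0.000j S between n3,n1
  Y(R12) = 0.006536+0.000j S between n3,n0
  Y(R13) = 0.005780+0.000j S between n1,n3
  V1: constraint V(n0)−V(n1) = 9.65
Assemble and solve the 5×5 MNA system:
  V(n1)=-9.650+0.000j  V(n2)=-2.681+0.5476j  V(n3)=-0.007306+0.4728j  V(n4)=-0.4896+0.3848j
  i(V1)=-0.5175+0.3047j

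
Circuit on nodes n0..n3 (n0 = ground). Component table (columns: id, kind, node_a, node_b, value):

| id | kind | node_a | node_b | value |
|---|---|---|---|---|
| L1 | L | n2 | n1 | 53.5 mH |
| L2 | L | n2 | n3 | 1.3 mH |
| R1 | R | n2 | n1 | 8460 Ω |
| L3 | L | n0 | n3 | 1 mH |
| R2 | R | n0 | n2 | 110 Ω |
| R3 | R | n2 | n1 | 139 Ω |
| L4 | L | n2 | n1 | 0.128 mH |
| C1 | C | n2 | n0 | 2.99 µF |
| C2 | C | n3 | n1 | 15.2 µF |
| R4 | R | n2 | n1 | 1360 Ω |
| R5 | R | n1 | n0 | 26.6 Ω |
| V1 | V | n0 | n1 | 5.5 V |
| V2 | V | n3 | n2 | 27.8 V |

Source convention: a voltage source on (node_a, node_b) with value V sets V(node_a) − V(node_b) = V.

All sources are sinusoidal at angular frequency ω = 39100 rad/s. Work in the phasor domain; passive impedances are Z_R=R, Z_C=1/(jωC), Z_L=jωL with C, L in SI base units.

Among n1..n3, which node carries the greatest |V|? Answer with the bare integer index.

Element admittances at ω=39100 rad/s:
  Y(L1) = 0.000-0.0004780j S between n2,n1
  Y(L2) = 0.000-0.01967j S between n2,n3
  Y(R1) = 0.0001182+0.000j S between n2,n1
  Y(L3) = 0.000-0.02558j S between n0,n3
  Y(R2) = 0.009091+0.000j S between n0,n2
  Y(R3) = 0.007194+0.000j S between n2,n1
  Y(L4) = 0.000-0.1998j S between n2,n1
  Y(C1) = 0.000+0.1169j S between n2,n0
  Y(C2) = 0.000+0.5943j S between n3,n1
  Y(R4) = 0.0007353+0.000j S between n2,n1
  Y(R5) = 0.03759+0.000j S between n1,n0
  V1: constraint V(n0)−V(n1) = 5.5
  V2: constraint V(n3)−V(n2) = 27.8
Assemble and solve the 5×5 MNA system:
  V(n1)=-5.500+0.000j  V(n2)=-37.00-1.215j  V(n3)=-9.198-1.215j
  i(V1)=-0.4321-4.101j  i(V2)=-0.6911+2.509j

2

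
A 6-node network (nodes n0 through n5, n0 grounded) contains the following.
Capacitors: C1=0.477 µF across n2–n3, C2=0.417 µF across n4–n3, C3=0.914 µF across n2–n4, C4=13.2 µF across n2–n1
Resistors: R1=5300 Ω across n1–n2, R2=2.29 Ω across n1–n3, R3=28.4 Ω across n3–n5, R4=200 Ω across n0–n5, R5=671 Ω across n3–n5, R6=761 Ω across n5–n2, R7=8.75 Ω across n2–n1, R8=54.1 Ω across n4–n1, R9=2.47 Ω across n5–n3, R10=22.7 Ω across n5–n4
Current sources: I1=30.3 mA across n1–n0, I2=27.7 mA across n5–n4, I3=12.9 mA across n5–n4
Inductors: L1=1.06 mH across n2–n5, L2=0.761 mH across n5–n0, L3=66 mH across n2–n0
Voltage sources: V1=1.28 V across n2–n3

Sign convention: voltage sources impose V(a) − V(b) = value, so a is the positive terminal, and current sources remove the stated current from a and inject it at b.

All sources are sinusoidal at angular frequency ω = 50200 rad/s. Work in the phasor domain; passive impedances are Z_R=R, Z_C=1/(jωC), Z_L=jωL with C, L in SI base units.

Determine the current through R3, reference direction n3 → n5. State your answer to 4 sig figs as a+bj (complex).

-0.002508+0.001592j A

MNA unknowns: 5 node voltages V₁..V_5 plus 1 source current (V1)
C1: Y=0.000+0.02395j on G[2,3]
R1: Y=0.0001887+0.000j on G[1,2]
I1: z[1]−=0.0303, z[0]+=0.0303
R2: Y=0.4367+0.000j on G[1,3]
L1: Y=0.000-0.01879j on G[2,5]
R3: Y=0.03521+0.000j on G[3,5]
C2: Y=0.000+0.02093j on G[4,3]
C3: Y=0.000+0.04588j on G[2,4]
R4: Y=0.005000+0.000j on G[0,5]
R5: Y=0.001490+0.000j on G[3,5]
R6: Y=0.001314+0.000j on G[5,2]
I2: z[5]−=0.0277, z[4]+=0.0277
L2: Y=0.000-0.02618j on G[5,0]
L3: Y=0.000-0.0003018j on G[2,0]
C4: Y=0.000+0.6626j on G[2,1]
R7: Y=0.1143+0.000j on G[2,1]
R8: Y=0.01848+0.000j on G[4,1]
R9: Y=0.4049+0.000j on G[5,3]
R10: Y=0.04405+0.000j on G[5,4]
I3: z[5]−=0.0129, z[4]+=0.0129
V1: row V2−V3=1.28, i_V1 at 2,3
solve → V1=0.5432-0.5411j, V2=0.9867-1.058j, V3=-0.2933-1.058j, V4=0.6776-1.035j, V5=-0.2220-1.103j
aux → i_V1=-0.3963-0.2566j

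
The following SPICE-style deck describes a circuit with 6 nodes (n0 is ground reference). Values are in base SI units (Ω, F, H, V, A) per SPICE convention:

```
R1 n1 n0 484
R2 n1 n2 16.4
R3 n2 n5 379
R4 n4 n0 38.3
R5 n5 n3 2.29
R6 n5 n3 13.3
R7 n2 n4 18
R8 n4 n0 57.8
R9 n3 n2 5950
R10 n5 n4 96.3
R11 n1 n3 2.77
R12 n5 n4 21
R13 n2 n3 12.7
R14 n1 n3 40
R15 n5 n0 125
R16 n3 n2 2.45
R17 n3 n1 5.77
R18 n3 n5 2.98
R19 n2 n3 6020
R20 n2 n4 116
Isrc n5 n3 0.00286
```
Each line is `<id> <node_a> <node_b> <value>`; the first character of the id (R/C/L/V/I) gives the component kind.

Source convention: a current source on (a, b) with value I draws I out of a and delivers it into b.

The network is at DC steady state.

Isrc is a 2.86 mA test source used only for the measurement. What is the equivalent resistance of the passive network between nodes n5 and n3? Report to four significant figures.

MNA unknowns: 5 node voltages V₁..V_5
R1: Y=0.002066 on G[1,0]
R2: Y=0.06098 on G[1,2]
R3: Y=0.002639 on G[2,5]
R4: Y=0.02611 on G[4,0]
R5: Y=0.4367 on G[5,3]
R6: Y=0.07519 on G[5,3]
R7: Y=0.05556 on G[2,4]
R8: Y=0.01730 on G[4,0]
R9: Y=0.0001681 on G[3,2]
R10: Y=0.01038 on G[5,4]
R11: Y=0.3610 on G[1,3]
R12: Y=0.04762 on G[5,4]
R13: Y=0.07874 on G[2,3]
R14: Y=0.02500 on G[1,3]
R15: Y=0.008000 on G[5,0]
R16: Y=0.4082 on G[3,2]
R17: Y=0.1733 on G[3,1]
R18: Y=0.3356 on G[3,5]
R19: Y=0.0001661 on G[2,3]
R20: Y=0.008621 on G[2,4]
Isrc: z[5]−=0.00286, z[3]+=0.00286
solve → V1=0.001843, V2=0.001674, V3=0.001869, V4=0.0001662, V5=-0.001378

R_eq = 1.135 Ω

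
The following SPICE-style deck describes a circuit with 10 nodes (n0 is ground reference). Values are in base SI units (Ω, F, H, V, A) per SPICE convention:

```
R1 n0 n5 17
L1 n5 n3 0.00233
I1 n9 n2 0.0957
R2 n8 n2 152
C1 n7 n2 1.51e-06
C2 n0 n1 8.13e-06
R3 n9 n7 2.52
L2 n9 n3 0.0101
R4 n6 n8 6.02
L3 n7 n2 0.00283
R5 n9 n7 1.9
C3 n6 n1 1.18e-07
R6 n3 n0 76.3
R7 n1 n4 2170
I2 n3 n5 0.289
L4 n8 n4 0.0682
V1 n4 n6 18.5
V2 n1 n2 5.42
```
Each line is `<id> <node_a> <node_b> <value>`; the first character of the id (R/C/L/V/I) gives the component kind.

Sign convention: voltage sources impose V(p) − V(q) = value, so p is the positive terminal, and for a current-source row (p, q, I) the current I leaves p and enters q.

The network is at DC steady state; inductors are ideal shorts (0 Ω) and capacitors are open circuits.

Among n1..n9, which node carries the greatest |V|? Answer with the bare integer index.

Apply KCL at each of the 9 non-ground nodes and solve the resulting linear system.
Node n1: branches {C2, C3, R7, V2} → V_1 = 5.524
Node n2: branches {I1, R2, C1, L3, V2} → V_2 = 0.1037
Node n3: branches {L1, L2, R6, I2} → V_3 = 0.000
Node n4: branches {R7, L4, V1} → V_4 = 0.4585
Node n5: branches {R1, L1, I2} → V_5 = 0.000
Node n6: branches {R4, C3, V1} → V_6 = -18.04
Node n7: branches {C1, R3, L3, R5} → V_7 = 0.1037
Node n8: branches {R2, R4, L4} → V_8 = 0.4585
Node n9: branches {I1, R3, L2, R5} → V_9 = 0.000
Source currents: i(L1)=0.2890, i(L2)=0.000, i(L3)=-0.09570, i(L4)=-3.075, i(V1)=-3.073, i(V2)=-0.002334

6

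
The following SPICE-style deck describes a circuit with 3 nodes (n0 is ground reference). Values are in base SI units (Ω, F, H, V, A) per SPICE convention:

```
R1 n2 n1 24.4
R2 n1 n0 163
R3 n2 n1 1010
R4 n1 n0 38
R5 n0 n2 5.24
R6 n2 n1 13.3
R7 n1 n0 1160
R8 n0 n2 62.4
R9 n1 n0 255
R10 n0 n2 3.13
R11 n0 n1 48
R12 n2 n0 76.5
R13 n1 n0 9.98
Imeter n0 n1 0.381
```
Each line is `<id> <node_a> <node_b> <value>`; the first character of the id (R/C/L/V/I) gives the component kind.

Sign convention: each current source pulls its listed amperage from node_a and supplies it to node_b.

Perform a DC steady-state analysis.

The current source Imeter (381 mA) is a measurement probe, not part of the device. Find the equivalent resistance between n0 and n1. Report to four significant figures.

R_eq = 3.929 Ω

Apply KCL at each of the 2 non-ground nodes and solve the resulting linear system.
Node n1: branches {R1, R2, R3, R4, R6, R7, R9, R11, R13, Imeter} → V_1 = 1.497
Node n2: branches {R1, R3, R5, R6, R8, R10, R12} → V_2 = 0.2671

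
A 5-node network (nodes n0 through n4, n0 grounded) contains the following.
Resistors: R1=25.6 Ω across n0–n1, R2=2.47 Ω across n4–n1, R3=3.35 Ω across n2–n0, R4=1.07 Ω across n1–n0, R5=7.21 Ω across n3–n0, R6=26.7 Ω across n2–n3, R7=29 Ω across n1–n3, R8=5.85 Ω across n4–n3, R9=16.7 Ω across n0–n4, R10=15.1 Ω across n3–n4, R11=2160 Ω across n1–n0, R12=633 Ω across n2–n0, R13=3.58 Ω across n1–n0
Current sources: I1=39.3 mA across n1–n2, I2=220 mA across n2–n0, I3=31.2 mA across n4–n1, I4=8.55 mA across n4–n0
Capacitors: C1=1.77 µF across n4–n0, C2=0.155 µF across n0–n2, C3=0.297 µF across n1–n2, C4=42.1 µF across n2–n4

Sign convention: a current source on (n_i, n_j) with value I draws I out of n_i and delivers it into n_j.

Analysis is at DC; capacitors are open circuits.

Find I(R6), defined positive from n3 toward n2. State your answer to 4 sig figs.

MNA unknowns: 4 node voltages V₁..V_4
R1: Y=0.03906 on G[0,1]
I1: z[1]−=0.0393, z[2]+=0.0393
R2: Y=0.4049 on G[4,1]
R3: Y=0.2985 on G[2,0]
R4: Y=0.9346 on G[1,0]
I2: z[2]−=0.22, z[0]+=0.22
R5: Y=0.1387 on G[3,0]
R6: Y=0.03745 on G[2,3]
R7: Y=0.03448 on G[1,3]
R8: Y=0.1709 on G[4,3]
R9: Y=0.05988 on G[0,4]
C1: Y=0.000 on G[4,0]
R10: Y=0.06623 on G[3,4]
C2: Y=0.000 on G[0,2]
C3: Y=0.000 on G[1,2]
R11: Y=0.0004630 on G[1,0]
I3: z[4]−=0.0312, z[1]+=0.0312
R12: Y=0.001580 on G[2,0]
R13: Y=0.2793 on G[1,0]
C4: Y=0.000 on G[2,4]
I4: z[4]−=0.00855, z[0]+=0.00855
solve → V1=-0.03395, V2=-0.5473, V3=-0.1081, V4=-0.1127

0.01645 A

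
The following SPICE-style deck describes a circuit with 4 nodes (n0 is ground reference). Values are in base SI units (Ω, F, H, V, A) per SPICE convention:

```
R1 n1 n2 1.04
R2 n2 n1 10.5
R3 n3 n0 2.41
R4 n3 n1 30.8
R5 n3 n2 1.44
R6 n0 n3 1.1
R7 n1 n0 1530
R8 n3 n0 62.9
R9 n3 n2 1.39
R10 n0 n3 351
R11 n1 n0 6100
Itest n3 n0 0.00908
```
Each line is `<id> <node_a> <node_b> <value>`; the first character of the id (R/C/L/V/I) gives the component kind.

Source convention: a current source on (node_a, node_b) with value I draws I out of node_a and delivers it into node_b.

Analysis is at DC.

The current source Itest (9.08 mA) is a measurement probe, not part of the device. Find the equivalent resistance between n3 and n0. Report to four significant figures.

Apply KCL at each of the 3 non-ground nodes and solve the resulting linear system.
Node n1: branches {R1, R2, R4, R7, R11} → V_1 = -0.006749
Node n2: branches {R1, R2, R5, R9} → V_2 = -0.006754
Node n3: branches {R3, R4, R5, R6, R8, R9, R10, Itest} → V_3 = -0.006758

R_eq = 0.7443 Ω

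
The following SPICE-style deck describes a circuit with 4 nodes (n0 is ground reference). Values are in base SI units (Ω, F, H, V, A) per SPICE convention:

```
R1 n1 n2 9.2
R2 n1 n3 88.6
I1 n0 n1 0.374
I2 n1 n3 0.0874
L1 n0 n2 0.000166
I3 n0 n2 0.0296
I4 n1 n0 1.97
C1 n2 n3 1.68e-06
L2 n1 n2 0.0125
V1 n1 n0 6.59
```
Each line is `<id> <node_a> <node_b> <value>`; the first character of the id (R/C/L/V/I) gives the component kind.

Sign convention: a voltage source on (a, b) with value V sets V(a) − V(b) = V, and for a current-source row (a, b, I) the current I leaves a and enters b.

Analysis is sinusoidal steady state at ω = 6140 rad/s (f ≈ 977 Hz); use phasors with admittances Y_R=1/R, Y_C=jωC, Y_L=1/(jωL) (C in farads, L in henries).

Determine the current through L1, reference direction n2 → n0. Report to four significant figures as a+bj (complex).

Element admittances at ω=6140 rad/s:
  Y(R1) = 0.1087+0.000j S between n1,n2
  Y(R2) = 0.01129+0.000j S between n1,n3
  I1: injects 0.374 A into n1 (from n0)
  I2: injects 0.0874 A into n3 (from n1)
  Y(L1) = 0.000-0.9811j S between n0,n2
  I3: injects 0.0296 A into n2 (from n0)
  I4: injects 1.97 A into n0 (from n1)
  Y(C1) = 0.000+0.01032j S between n2,n3
  Y(L2) = 0.000-0.01303j S between n1,n2
  V1: constraint V(n1)−V(n0) = 6.59
Assemble and solve the 4×4 MNA system:
  V(n1)=6.590+0.000j  V(n2)=0.09951+0.8176j  V(n3)=7.448-6.716j
  i(V1)=-2.369+0.09763j

0.8021-0.09763j A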